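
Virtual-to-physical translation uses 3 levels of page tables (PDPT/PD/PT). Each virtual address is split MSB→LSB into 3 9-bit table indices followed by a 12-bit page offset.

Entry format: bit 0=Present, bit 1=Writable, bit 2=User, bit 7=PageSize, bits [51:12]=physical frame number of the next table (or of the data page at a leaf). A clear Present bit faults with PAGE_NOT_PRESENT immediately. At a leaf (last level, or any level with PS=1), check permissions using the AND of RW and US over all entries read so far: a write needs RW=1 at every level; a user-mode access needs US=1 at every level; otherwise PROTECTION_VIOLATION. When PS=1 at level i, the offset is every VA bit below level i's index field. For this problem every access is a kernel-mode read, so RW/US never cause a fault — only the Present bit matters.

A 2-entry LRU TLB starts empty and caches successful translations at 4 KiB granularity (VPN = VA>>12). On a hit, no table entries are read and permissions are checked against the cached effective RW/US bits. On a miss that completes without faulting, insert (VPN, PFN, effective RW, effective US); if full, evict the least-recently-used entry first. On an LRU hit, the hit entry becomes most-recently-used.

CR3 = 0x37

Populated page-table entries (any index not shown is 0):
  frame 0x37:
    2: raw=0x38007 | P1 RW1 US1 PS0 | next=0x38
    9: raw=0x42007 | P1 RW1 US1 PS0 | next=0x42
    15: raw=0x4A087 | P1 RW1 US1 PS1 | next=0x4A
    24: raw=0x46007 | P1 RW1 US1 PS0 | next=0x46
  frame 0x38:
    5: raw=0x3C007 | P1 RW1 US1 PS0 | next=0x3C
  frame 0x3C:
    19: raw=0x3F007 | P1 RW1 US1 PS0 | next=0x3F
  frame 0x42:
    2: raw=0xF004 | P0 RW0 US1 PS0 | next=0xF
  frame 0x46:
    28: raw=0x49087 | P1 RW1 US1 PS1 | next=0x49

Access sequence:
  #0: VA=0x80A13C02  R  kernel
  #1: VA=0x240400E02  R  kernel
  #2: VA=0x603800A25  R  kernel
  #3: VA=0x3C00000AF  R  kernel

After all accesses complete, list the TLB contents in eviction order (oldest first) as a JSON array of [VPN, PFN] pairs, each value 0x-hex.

Trace:
#0 VA=0x80A13C02 (r,kernel):
  lvl0: tbl 0x37, slot 2 ⇒ 0x38007 (P1/RW1/US1/PS0)
  lvl1: tbl 0x38, slot 5 ⇒ 0x3C007 (P1/RW1/US1/PS0)
  lvl2: tbl 0x3C, slot 19 ⇒ 0x3F007 (P1/RW1/US1/PS0)
  → PA=0x3FC02  (3 entries read)
#1 VA=0x240400E02 (r,kernel):
  lvl0: tbl 0x37, slot 9 ⇒ 0x42007 (P1/RW1/US1/PS0)
  lvl1: tbl 0x42, slot 2 ⇒ 0xF004 (P0/RW0/US1/PS0)
  ⇒ fault: PAGE_NOT_PRESENT  — 2 lookups
#2 VA=0x603800A25 (r,kernel):
  lvl0: tbl 0x37, slot 24 ⇒ 0x46007 (P1/RW1/US1/PS0)
  lvl1: tbl 0x46, slot 28 ⇒ 0x49087 (P1/RW1/US1/PS1)
  → PA=0x49A25 (huge @L1)  (2 entries read)
#3 VA=0x3C00000AF (r,kernel):
  lvl0: tbl 0x37, slot 15 ⇒ 0x4A087 (P1/RW1/US1/PS1)
  → PA=0x4A0AF (huge @L0)  (1 entries read)

TLB: [["0x603800", "0x49"], ["0x3C0000", "0x4A"]]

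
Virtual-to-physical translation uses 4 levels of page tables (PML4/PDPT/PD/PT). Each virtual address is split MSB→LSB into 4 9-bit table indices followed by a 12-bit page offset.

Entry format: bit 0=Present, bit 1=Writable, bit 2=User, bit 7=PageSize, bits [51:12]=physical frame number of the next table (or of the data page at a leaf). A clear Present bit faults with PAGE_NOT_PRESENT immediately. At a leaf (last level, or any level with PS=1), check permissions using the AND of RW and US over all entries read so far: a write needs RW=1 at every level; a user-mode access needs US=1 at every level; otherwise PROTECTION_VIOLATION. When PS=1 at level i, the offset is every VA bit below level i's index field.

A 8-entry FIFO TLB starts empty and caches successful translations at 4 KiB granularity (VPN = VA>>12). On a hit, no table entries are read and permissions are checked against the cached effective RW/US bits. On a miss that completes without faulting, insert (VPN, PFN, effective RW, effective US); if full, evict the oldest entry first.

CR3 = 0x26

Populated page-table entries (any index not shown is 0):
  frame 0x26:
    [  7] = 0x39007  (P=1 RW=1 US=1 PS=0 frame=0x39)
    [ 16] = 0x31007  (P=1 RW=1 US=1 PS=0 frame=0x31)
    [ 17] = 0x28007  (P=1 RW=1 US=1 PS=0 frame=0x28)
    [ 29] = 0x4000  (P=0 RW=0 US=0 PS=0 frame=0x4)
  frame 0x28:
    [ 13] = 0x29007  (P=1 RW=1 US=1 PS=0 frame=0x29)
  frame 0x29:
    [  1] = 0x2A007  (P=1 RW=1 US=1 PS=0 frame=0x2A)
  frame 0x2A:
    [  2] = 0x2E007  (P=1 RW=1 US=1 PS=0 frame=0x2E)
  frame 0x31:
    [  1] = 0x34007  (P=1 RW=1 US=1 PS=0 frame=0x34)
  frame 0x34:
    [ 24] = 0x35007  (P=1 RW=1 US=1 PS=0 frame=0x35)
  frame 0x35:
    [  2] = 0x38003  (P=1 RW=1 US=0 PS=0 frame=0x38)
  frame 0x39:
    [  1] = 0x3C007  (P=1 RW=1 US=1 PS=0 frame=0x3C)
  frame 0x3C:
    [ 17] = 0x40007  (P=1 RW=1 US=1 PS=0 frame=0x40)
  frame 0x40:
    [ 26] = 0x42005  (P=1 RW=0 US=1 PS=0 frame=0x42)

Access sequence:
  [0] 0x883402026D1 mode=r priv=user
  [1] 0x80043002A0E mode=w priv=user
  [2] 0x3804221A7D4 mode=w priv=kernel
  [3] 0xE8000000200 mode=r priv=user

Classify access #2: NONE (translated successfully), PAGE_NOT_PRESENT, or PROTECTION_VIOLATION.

Trace:
#0 VA=0x883402026D1 (r,user):
  lvl0: tbl 0x26, slot 17 ⇒ 0x28007 (P1/RW1/US1/PS0)
  lvl1: tbl 0x28, slot 13 ⇒ 0x29007 (P1/RW1/US1/PS0)
  lvl2: tbl 0x29, slot 1 ⇒ 0x2A007 (P1/RW1/US1/PS0)
  lvl3: tbl 0x2A, slot 2 ⇒ 0x2E007 (P1/RW1/US1/PS0)
  ✓ 0x2E6D1  — 4 lookups
#1 VA=0x80043002A0E (w,user):
  lvl0: tbl 0x26, slot 16 ⇒ 0x31007 (P1/RW1/US1/PS0)
  lvl1: tbl 0x31, slot 1 ⇒ 0x34007 (P1/RW1/US1/PS0)
  lvl2: tbl 0x34, slot 24 ⇒ 0x35007 (P1/RW1/US1/PS0)
  lvl3: tbl 0x35, slot 2 ⇒ 0x38003 (P1/RW1/US0/PS0)
  ✗ PROTECTION_VIOLATION  [4 reads]
#2 VA=0x3804221A7D4 (w,kernel):
  lvl0: tbl 0x26, slot 7 ⇒ 0x39007 (P1/RW1/US1/PS0)
  lvl1: tbl 0x39, slot 1 ⇒ 0x3C007 (P1/RW1/US1/PS0)
  lvl2: tbl 0x3C, slot 17 ⇒ 0x40007 (P1/RW1/US1/PS0)
  lvl3: tbl 0x40, slot 26 ⇒ 0x42005 (P1/RW0/US1/PS0)
  ✗ PROTECTION_VIOLATION  [4 reads]
#3 VA=0xE8000000200 (r,user):
  lvl0: tbl 0x26, slot 29 ⇒ 0x4000 (P0/RW0/US0/PS0)
  ✗ PAGE_NOT_PRESENT  [1 reads]

Access #2 fault: PROTECTION_VIOLATION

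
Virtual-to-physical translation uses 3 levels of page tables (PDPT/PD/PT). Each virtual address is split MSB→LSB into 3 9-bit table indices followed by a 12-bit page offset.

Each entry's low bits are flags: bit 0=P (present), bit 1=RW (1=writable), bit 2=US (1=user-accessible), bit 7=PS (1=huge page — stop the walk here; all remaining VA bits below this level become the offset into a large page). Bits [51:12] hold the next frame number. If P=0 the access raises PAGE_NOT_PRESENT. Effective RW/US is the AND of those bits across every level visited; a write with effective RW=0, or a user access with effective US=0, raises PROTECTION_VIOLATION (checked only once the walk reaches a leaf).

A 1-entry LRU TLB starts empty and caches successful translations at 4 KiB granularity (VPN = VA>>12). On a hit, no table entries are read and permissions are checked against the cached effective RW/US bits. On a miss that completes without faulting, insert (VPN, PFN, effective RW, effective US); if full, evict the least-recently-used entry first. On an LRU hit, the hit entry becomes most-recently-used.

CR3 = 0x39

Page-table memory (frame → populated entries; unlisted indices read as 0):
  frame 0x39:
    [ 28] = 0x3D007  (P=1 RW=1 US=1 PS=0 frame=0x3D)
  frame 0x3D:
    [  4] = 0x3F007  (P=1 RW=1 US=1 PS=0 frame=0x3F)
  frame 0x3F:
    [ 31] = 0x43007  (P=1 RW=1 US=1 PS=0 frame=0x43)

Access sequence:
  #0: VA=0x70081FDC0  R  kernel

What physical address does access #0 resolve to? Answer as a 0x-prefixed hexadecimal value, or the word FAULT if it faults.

Per-access translation:
#0 VA=0x70081FDC0 (r,kernel):
  L0: frame=0x39 idx=28 entry=0x3D007 [P=1 RW=1 US=1 PS=0]
  L1: frame=0x3D idx=4 entry=0x3F007 [P=1 RW=1 US=1 PS=0]
  L2: frame=0x3F idx=31 entry=0x43007 [P=1 RW=1 US=1 PS=0]
  ✓ 0x43DC0  — 3 lookups

Access #0 PA: 0x43DC0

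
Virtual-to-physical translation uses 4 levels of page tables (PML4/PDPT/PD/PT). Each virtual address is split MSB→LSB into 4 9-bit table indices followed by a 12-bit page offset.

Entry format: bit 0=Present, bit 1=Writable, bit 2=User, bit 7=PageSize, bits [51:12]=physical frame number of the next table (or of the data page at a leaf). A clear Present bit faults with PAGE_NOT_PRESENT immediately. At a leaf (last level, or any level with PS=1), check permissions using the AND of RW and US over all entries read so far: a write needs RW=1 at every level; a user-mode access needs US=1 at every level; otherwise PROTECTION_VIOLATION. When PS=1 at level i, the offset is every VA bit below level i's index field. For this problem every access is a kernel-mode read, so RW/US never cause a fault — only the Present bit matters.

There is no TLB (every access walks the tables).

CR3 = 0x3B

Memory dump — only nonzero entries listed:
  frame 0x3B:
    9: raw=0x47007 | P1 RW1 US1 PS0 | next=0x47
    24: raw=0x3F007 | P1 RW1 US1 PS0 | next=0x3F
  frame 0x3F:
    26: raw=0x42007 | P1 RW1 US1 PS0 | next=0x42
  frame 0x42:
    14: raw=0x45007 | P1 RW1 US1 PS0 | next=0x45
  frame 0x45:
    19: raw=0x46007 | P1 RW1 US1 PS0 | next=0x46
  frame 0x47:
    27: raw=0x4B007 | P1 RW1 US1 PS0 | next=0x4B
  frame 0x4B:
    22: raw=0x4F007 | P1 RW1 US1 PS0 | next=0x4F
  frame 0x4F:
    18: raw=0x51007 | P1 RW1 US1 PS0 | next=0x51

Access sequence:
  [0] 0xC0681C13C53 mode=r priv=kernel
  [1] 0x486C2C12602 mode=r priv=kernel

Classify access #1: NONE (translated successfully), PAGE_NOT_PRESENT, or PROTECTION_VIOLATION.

Per-access translation:
#0 VA=0xC0681C13C53 (r,kernel):
  L0: frame=0x3B idx=24 entry=0x3F007 [P=1 RW=1 US=1 PS=0]
  L1: frame=0x3F idx=26 entry=0x42007 [P=1 RW=1 US=1 PS=0]
  L2: frame=0x42 idx=14 entry=0x45007 [P=1 RW=1 US=1 PS=0]
  L3: frame=0x45 idx=19 entry=0x46007 [P=1 RW=1 US=1 PS=0]
  ✓ 0x46C53  — 4 lookups
#1 VA=0x486C2C12602 (r,kernel):
  L0: frame=0x3B idx=9 entry=0x47007 [P=1 RW=1 US=1 PS=0]
  L1: frame=0x47 idx=27 entry=0x4B007 [P=1 RW=1 US=1 PS=0]
  L2: frame=0x4B idx=22 entry=0x4F007 [P=1 RW=1 US=1 PS=0]
  L3: frame=0x4F idx=18 entry=0x51007 [P=1 RW=1 US=1 PS=0]
  ✓ 0x51602  — 4 lookups

Access #1 fault: NONE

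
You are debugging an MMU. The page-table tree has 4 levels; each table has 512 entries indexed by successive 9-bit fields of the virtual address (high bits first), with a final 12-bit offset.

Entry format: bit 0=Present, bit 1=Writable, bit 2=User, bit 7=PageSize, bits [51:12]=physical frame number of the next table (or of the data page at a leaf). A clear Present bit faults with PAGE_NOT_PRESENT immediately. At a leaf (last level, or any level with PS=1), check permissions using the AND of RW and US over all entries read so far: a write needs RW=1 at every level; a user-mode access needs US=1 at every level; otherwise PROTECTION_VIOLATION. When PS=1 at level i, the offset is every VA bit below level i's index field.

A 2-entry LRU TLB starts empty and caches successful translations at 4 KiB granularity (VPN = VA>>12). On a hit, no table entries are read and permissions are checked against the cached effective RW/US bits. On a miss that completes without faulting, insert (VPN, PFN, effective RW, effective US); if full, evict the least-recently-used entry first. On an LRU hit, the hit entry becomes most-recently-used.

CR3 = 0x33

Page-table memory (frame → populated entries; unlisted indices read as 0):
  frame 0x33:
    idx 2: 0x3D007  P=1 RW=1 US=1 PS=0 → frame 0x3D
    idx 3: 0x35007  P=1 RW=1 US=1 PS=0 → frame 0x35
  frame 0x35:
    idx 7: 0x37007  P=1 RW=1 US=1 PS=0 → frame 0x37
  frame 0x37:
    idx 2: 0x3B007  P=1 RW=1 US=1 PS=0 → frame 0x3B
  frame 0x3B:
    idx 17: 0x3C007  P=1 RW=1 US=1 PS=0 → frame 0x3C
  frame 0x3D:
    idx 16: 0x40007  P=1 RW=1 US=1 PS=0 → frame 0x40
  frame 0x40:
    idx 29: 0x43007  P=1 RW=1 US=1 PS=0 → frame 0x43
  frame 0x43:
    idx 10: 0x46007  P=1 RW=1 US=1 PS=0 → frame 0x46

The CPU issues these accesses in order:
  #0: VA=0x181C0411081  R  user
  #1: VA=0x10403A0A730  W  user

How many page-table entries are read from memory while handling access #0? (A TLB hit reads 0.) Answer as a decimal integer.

Trace:
#0 VA=0x181C0411081 (r,user):
  L0: frame=0x33 idx=3 entry=0x35007 [P=1 RW=1 US=1 PS=0]
  L1: frame=0x35 idx=7 entry=0x37007 [P=1 RW=1 US=1 PS=0]
  L2: frame=0x37 idx=2 entry=0x3B007 [P=1 RW=1 US=1 PS=0]
  L3: frame=0x3B idx=17 entry=0x3C007 [P=1 RW=1 US=1 PS=0]
  ⇒ phys 0x3C081  [4 reads]
#1 VA=0x10403A0A730 (w,user):
  L0: frame=0x33 idx=2 entry=0x3D007 [P=1 RW=1 US=1 PS=0]
  L1: frame=0x3D idx=16 entry=0x40007 [P=1 RW=1 US=1 PS=0]
  L2: frame=0x40 idx=29 entry=0x43007 [P=1 RW=1 US=1 PS=0]
  L3: frame=0x43 idx=10 entry=0x46007 [P=1 RW=1 US=1 PS=0]
  ⇒ phys 0x46730  [4 reads]

Entries read for #0: 4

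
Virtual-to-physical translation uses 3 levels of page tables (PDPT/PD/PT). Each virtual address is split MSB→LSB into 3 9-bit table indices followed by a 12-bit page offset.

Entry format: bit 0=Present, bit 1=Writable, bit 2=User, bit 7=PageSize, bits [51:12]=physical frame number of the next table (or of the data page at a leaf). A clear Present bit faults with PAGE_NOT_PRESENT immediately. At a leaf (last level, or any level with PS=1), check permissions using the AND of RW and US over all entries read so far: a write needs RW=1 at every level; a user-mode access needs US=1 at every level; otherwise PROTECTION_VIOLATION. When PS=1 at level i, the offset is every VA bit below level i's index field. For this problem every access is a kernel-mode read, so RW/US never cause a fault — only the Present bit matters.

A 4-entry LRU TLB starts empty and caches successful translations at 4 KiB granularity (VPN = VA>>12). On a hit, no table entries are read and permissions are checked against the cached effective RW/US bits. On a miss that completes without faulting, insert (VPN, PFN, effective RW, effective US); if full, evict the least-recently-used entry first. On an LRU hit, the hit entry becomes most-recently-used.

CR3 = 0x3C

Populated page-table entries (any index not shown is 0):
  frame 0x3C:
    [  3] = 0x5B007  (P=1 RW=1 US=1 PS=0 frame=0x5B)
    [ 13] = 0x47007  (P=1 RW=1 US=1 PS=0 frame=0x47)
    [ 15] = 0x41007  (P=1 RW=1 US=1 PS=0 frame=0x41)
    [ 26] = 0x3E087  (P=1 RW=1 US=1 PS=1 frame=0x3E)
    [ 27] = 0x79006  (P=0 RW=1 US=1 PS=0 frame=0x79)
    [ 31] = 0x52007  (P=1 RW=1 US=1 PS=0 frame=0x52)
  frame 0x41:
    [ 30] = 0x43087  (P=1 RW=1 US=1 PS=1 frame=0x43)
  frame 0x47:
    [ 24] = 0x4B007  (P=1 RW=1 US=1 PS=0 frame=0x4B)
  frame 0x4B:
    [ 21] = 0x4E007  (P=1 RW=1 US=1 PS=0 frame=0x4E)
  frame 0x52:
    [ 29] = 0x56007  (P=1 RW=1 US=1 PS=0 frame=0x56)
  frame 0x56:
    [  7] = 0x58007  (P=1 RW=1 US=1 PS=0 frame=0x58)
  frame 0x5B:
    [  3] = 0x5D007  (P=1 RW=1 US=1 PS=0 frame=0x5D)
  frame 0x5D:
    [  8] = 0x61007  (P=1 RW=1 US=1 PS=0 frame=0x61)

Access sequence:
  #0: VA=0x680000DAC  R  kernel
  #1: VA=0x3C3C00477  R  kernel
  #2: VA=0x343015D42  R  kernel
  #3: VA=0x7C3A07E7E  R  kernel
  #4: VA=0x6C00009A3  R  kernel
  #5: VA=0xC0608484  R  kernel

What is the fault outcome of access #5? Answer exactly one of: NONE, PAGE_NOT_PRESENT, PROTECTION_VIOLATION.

Walk each access:
#0 VA=0x680000DAC (r,kernel):
  L0: frame=0x3C idx=26 entry=0x3E087 [P=1 RW=1 US=1 PS=1]
  ✓ 0x3EDAC (huge @L0)  — 1 lookups
#1 VA=0x3C3C00477 (r,kernel):
  L0: frame=0x3C idx=15 entry=0x41007 [P=1 RW=1 US=1 PS=0]
  L1: frame=0x41 idx=30 entry=0x43087 [P=1 RW=1 US=1 PS=1]
  ✓ 0x43477 (huge @L1)  — 2 lookups
#2 VA=0x343015D42 (r,kernel):
  L0: frame=0x3C idx=13 entry=0x47007 [P=1 RW=1 US=1 PS=0]
  L1: frame=0x47 idx=24 entry=0x4B007 [P=1 RW=1 US=1 PS=0]
  L2: frame=0x4B idx=21 entry=0x4E007 [P=1 RW=1 US=1 PS=0]
  ✓ 0x4ED42  — 3 lookups
#3 VA=0x7C3A07E7E (r,kernel):
  L0: frame=0x3C idx=31 entry=0x52007 [P=1 RW=1 US=1 PS=0]
  L1: frame=0x52 idx=29 entry=0x56007 [P=1 RW=1 US=1 PS=0]
  L2: frame=0x56 idx=7 entry=0x58007 [P=1 RW=1 US=1 PS=0]
  ✓ 0x58E7E  — 3 lookups
#4 VA=0x6C00009A3 (r,kernel):
  L0: frame=0x3C idx=27 entry=0x79006 [P=0 RW=1 US=1 PS=0]
  ⇒ fault: PAGE_NOT_PRESENT  — 1 lookups
#5 VA=0xC0608484 (r,kernel):
  L0: frame=0x3C idx=3 entry=0x5B007 [P=1 RW=1 US=1 PS=0]
  L1: frame=0x5B idx=3 entry=0x5D007 [P=1 RW=1 US=1 PS=0]
  L2: frame=0x5D idx=8 entry=0x61007 [P=1 RW=1 US=1 PS=0]
  ✓ 0x61484  — 3 lookups

Access #5 fault: NONE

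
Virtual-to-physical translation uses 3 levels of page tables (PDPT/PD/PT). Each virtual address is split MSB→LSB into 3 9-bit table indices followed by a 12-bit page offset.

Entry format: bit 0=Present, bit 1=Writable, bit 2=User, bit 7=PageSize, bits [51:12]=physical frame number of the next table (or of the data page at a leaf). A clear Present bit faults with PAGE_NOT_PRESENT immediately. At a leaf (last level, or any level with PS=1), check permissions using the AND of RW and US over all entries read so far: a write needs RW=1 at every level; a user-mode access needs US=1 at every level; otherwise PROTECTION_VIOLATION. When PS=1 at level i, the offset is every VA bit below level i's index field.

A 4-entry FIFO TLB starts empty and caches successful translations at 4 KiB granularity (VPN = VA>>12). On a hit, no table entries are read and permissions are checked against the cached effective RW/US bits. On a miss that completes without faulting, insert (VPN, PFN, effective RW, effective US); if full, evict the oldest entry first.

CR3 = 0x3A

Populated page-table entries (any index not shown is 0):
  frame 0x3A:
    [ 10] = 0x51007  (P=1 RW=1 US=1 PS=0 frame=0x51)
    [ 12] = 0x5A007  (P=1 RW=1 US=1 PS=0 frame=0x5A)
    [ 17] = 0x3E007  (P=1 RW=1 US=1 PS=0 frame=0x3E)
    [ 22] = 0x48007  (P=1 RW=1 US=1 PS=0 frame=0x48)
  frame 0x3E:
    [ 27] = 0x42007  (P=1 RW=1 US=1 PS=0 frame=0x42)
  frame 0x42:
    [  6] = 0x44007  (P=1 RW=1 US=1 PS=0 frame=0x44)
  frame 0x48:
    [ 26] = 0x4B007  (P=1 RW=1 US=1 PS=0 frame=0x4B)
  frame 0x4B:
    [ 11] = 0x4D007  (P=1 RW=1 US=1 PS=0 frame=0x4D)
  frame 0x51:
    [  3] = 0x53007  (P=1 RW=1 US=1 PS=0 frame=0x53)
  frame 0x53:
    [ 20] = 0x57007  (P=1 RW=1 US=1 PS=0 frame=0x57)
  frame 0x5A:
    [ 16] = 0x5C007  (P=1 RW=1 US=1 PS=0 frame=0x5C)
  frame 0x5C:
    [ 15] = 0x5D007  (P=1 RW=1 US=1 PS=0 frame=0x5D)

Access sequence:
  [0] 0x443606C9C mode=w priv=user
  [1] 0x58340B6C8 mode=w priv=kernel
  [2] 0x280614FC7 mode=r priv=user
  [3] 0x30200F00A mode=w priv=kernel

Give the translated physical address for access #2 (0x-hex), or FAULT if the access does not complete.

Per-access translation:
#0 VA=0x443606C9C (w,user):
  L0 @0x3A[17] → 0x3E007  P=1,RW=1,US=1,PS=0
  L1 @0x3E[27] → 0x42007  P=1,RW=1,US=1,PS=0
  L2 @0x42[6] → 0x44007  P=1,RW=1,US=1,PS=0
  → PA=0x44C9C  (3 entries read)
#1 VA=0x58340B6C8 (w,kernel):
  L0 @0x3A[22] → 0x48007  P=1,RW=1,US=1,PS=0
  L1 @0x48[26] → 0x4B007  P=1,RW=1,US=1,PS=0
  L2 @0x4B[11] → 0x4D007  P=1,RW=1,US=1,PS=0
  → PA=0x4D6C8  (3 entries read)
#2 VA=0x280614FC7 (r,user):
  L0 @0x3A[10] → 0x51007  P=1,RW=1,US=1,PS=0
  L1 @0x51[3] → 0x53007  P=1,RW=1,US=1,PS=0
  L2 @0x53[20] → 0x57007  P=1,RW=1,US=1,PS=0
  → PA=0x57FC7  (3 entries read)
#3 VA=0x30200F00A (w,kernel):
  L0 @0x3A[12] → 0x5A007  P=1,RW=1,US=1,PS=0
  L1 @0x5A[16] → 0x5C007  P=1,RW=1,US=1,PS=0
  L2 @0x5C[15] → 0x5D007  P=1,RW=1,US=1,PS=0
  → PA=0x5D00A  (3 entries read)

Access #2 PA: 0x57FC7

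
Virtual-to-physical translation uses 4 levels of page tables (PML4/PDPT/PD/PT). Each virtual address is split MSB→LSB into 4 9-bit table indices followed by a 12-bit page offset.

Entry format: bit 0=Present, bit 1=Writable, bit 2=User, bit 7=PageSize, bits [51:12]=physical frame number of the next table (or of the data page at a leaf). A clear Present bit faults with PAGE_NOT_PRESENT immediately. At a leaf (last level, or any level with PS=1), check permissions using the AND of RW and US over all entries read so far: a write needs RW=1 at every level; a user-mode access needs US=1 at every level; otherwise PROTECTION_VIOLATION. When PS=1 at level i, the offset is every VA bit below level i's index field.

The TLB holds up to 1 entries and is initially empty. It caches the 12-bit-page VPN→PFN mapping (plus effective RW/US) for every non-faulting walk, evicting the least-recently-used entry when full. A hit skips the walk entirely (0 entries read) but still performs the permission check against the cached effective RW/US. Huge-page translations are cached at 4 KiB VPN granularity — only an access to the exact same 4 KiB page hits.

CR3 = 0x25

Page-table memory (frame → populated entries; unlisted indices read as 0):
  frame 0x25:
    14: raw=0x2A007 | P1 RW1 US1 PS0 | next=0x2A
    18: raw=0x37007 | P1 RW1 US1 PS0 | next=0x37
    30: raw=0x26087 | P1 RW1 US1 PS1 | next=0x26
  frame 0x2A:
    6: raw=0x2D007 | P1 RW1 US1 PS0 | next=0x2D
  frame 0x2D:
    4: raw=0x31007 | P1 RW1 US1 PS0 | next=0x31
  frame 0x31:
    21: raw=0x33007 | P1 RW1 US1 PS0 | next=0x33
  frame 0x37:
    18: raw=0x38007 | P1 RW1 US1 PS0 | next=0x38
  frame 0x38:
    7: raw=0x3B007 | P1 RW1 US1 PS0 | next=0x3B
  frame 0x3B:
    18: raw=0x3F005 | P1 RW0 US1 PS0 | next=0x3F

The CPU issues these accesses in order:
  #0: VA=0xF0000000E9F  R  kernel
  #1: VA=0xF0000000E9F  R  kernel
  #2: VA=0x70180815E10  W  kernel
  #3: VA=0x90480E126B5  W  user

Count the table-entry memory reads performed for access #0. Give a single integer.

Walk each access:
#0 VA=0xF0000000E9F (r,kernel):
  lvl0: tbl 0x25, slot 30 ⇒ 0x26087 (P1/RW1/US1/PS1)
  ✓ 0x26E9F (huge @L0)  — 1 lookups
#1 VA=0xF0000000E9F (r,kernel):
  TLB hit vpn=0xF0000000 → PA=0x26E9F
#2 VA=0x70180815E10 (w,kernel):
  lvl0: tbl 0x25, slot 14 ⇒ 0x2A007 (P1/RW1/US1/PS0)
  lvl1: tbl 0x2A, slot 6 ⇒ 0x2D007 (P1/RW1/US1/PS0)
  lvl2: tbl 0x2D, slot 4 ⇒ 0x31007 (P1/RW1/US1/PS0)
  lvl3: tbl 0x31, slot 21 ⇒ 0x33007 (P1/RW1/US1/PS0)
  ✓ 0x33E10  — 4 lookups
#3 VA=0x90480E126B5 (w,user):
  lvl0: tbl 0x25, slot 18 ⇒ 0x37007 (P1/RW1/US1/PS0)
  lvl1: tbl 0x37, slot 18 ⇒ 0x38007 (P1/RW1/US1/PS0)
  lvl2: tbl 0x38, slot 7 ⇒ 0x3B007 (P1/RW1/US1/PS0)
  lvl3: tbl 0x3B, slot 18 ⇒ 0x3F005 (P1/RW0/US1/PS0)
  ✗ PROTECTION_VIOLATION  [4 reads]

Entries read for #0: 1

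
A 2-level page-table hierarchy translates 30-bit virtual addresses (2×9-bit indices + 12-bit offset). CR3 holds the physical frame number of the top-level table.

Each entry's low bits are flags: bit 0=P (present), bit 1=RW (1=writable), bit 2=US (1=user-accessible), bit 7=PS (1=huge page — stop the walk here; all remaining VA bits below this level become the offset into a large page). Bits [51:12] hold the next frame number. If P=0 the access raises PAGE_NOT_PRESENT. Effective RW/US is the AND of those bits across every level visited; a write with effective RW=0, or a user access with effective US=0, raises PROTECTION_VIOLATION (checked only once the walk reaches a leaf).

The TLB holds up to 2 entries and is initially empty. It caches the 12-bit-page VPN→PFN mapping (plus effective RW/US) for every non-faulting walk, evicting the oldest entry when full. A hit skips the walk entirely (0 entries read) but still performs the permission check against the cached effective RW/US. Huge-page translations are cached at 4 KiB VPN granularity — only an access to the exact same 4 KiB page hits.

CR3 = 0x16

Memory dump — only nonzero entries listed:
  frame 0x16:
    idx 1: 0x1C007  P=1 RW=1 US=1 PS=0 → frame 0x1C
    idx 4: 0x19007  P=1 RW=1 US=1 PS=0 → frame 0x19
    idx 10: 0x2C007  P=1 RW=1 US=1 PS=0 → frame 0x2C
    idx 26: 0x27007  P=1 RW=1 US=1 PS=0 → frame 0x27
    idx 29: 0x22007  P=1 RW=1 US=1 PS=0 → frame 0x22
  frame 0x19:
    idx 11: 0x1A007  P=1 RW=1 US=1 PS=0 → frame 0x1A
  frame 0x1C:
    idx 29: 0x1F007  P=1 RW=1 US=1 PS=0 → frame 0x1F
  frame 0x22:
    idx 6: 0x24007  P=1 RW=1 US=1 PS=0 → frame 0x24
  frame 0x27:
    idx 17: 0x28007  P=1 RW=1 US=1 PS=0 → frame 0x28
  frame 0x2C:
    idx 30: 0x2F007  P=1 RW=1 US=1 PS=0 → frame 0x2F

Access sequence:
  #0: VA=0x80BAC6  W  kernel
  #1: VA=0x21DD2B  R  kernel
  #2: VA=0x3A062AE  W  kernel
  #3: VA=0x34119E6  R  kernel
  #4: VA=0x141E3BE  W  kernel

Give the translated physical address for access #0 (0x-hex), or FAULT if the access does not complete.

Per-access translation:
#0 VA=0x80BAC6 (w,kernel):
  lvl0: tbl 0x16, slot 4 ⇒ 0x19007 (P1/RW1/US1/PS0)
  lvl1: tbl 0x19, slot 11 ⇒ 0x1A007 (P1/RW1/US1/PS0)
  → PA=0x1AAC6  (2 entries read)
#1 VA=0x21DD2B (r,kernel):
  lvl0: tbl 0x16, slot 1 ⇒ 0x1C007 (P1/RW1/US1/PS0)
  lvl1: tbl 0x1C, slot 29 ⇒ 0x1F007 (P1/RW1/US1/PS0)
  → PA=0x1FD2B  (2 entries read)
#2 VA=0x3A062AE (w,kernel):
  lvl0: tbl 0x16, slot 29 ⇒ 0x22007 (P1/RW1/US1/PS0)
  lvl1: tbl 0x22, slot 6 ⇒ 0x24007 (P1/RW1/US1/PS0)
  → PA=0x242AE  (2 entries read)
#3 VA=0x34119E6 (r,kernel):
  lvl0: tbl 0x16, slot 26 ⇒ 0x27007 (P1/RW1/US1/PS0)
  lvl1: tbl 0x27, slot 17 ⇒ 0x28007 (P1/RW1/US1/PS0)
  → PA=0x289E6  (2 entries read)
#4 VA=0x141E3BE (w,kernel):
  lvl0: tbl 0x16, slot 10 ⇒ 0x2C007 (P1/RW1/US1/PS0)
  lvl1: tbl 0x2C, slot 30 ⇒ 0x2F007 (P1/RW1/US1/PS0)
  → PA=0x2F3BE  (2 entries read)

Access #0 PA: 0x1AAC6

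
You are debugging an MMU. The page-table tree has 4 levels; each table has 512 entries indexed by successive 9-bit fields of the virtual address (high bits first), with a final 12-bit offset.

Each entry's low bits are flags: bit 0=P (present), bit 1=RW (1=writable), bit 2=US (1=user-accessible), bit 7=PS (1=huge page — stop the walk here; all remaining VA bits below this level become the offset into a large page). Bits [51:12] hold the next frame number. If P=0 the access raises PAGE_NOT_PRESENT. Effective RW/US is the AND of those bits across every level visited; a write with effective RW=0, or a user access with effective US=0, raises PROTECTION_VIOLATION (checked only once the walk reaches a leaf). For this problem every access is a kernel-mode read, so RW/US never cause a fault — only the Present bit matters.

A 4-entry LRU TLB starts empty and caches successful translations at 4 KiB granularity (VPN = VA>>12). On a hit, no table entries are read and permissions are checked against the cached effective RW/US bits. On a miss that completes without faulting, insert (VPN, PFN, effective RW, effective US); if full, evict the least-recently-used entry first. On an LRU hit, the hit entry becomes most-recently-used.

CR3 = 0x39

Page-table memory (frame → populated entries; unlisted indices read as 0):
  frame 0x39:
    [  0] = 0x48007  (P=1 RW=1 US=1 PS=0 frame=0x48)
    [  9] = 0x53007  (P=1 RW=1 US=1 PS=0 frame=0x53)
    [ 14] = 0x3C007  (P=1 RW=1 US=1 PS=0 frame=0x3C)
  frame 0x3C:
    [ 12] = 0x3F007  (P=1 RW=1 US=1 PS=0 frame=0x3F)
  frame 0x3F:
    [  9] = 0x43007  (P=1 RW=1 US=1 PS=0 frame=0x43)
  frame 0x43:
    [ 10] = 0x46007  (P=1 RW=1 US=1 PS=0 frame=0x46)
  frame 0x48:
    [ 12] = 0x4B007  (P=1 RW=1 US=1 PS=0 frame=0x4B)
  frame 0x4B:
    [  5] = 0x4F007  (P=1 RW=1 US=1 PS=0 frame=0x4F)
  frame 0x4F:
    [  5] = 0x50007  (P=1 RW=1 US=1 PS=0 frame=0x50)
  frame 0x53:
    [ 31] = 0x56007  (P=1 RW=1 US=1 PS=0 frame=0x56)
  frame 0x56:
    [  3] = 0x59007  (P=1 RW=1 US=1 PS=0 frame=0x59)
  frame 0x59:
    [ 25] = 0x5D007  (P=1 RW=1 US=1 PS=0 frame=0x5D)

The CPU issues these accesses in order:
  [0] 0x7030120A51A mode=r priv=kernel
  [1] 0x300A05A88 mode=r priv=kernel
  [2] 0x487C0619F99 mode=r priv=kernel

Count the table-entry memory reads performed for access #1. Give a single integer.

Walk each access:
#0 VA=0x7030120A51A (r,kernel):
  L0: frame=0x39 idx=14 entry=0x3C007 [P=1 RW=1 US=1 PS=0]
  L1: frame=0x3C idx=12 entry=0x3F007 [P=1 RW=1 US=1 PS=0]
  L2: frame=0x3F idx=9 entry=0x43007 [P=1 RW=1 US=1 PS=0]
  L3: frame=0x43 idx=10 entry=0x46007 [P=1 RW=1 US=1 PS=0]
  ⇒ phys 0x4651A  [4 reads]
#1 VA=0x300A05A88 (r,kernel):
  L0: frame=0x39 idx=0 entry=0x48007 [P=1 RW=1 US=1 PS=0]
  L1: frame=0x48 idx=12 entry=0x4B007 [P=1 RW=1 US=1 PS=0]
  L2: frame=0x4B idx=5 entry=0x4F007 [P=1 RW=1 US=1 PS=0]
  L3: frame=0x4F idx=5 entry=0x50007 [P=1 RW=1 US=1 PS=0]
  ⇒ phys 0x50A88  [4 reads]
#2 VA=0x487C0619F99 (r,kernel):
  L0: frame=0x39 idx=9 entry=0x53007 [P=1 RW=1 US=1 PS=0]
  L1: frame=0x53 idx=31 entry=0x56007 [P=1 RW=1 US=1 PS=0]
  L2: frame=0x56 idx=3 entry=0x59007 [P=1 RW=1 US=1 PS=0]
  L3: frame=0x59 idx=25 entry=0x5D007 [P=1 RW=1 US=1 PS=0]
  ⇒ phys 0x5DF99  [4 reads]

Entries read for #1: 4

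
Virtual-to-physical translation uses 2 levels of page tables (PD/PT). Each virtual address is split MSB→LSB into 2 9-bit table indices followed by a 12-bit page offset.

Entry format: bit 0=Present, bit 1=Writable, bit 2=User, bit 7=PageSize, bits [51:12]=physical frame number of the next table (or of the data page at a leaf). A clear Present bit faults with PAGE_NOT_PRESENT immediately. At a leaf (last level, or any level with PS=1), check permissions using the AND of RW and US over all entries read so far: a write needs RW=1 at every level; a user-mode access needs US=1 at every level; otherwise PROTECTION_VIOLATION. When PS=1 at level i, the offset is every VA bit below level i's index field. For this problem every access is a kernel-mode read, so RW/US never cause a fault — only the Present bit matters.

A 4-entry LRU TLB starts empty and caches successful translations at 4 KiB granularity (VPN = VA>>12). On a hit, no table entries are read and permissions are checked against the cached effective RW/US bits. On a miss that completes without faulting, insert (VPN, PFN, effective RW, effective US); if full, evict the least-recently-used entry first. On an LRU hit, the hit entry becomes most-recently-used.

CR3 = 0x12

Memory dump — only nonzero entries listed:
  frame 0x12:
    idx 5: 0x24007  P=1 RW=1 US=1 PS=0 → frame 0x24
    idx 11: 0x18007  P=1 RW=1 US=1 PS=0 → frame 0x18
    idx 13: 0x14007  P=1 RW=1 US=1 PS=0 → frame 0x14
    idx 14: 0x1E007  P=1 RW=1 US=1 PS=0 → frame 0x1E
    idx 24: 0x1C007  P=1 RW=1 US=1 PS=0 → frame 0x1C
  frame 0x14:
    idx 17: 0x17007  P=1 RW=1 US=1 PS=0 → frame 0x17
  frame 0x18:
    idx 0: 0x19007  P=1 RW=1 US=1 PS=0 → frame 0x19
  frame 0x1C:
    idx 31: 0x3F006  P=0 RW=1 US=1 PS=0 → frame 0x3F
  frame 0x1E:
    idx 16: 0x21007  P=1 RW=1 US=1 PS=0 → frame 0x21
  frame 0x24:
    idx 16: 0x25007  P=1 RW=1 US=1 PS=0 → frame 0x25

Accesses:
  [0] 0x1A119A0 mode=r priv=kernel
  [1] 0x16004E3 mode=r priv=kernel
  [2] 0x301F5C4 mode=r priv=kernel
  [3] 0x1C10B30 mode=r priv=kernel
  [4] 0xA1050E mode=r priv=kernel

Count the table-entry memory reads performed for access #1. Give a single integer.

Per-access translation:
#0 VA=0x1A119A0 (r,kernel):
  [0] read 0x12 idx=13: raw=0x14007 flags P=1 W=1 U=1 S=0
  [1] read 0x14 idx=17: raw=0x17007 flags P=1 W=1 U=1 S=0
  ⇒ phys 0x179A0  [2 reads]
#1 VA=0x16004E3 (r,kernel):
  [0] read 0x12 idx=11: raw=0x18007 flags P=1 W=1 U=1 S=0
  [1] read 0x18 idx=0: raw=0x19007 flags P=1 W=1 U=1 S=0
  ⇒ phys 0x194E3  [2 reads]
#2 VA=0x301F5C4 (r,kernel):
  [0] read 0x12 idx=24: raw=0x1C007 flags P=1 W=1 U=1 S=0
  [1] read 0x1C idx=31: raw=0x3F006 flags P=0 W=1 U=1 S=0
  ✗ PAGE_NOT_PRESENT  [2 reads]
#3 VA=0x1C10B30 (r,kernel):
  [0] read 0x12 idx=14: raw=0x1E007 flags P=1 W=1 U=1 S=0
  [1] read 0x1E idx=16: raw=0x21007 flags P=1 W=1 U=1 S=0
  ⇒ phys 0x21B30  [2 reads]
#4 VA=0xA1050E (r,kernel):
  [0] read 0x12 idx=5: raw=0x24007 flags P=1 W=1 U=1 S=0
  [1] read 0x24 idx=16: raw=0x25007 flags P=1 W=1 U=1 S=0
  ⇒ phys 0x2550E  [2 reads]

Entries read for #1: 2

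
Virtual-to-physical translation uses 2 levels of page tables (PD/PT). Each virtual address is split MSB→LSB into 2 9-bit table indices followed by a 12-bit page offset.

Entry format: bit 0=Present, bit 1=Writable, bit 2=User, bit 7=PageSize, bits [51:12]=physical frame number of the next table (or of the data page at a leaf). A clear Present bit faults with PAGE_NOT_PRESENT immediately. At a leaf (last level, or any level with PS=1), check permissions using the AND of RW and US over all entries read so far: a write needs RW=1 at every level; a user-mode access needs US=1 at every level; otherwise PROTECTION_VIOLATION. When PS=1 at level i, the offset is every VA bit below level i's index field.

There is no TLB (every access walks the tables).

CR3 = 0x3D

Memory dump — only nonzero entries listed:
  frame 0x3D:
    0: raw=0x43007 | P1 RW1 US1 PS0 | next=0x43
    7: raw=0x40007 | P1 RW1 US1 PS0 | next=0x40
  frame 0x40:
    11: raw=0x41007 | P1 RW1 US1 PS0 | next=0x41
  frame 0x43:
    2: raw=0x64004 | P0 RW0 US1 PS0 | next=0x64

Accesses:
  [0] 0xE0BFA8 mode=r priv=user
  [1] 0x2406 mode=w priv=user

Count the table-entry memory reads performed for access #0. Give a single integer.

Per-access translation:
#0 VA=0xE0BFA8 (r,user):
  L0: frame=0x3D idx=7 entry=0x40007 [P=1 RW=1 US=1 PS=0]
  L1: frame=0x40 idx=11 entry=0x41007 [P=1 RW=1 US=1 PS=0]
  ✓ 0x41FA8  — 2 lookups
#1 VA=0x2406 (w,user):
  L0: frame=0x3D idx=0 entry=0x43007 [P=1 RW=1 US=1 PS=0]
  L1: frame=0x43 idx=2 entry=0x64004 [P=0 RW=0 US=1 PS=0]
  ⇒ fault: PAGE_NOT_PRESENT  — 2 lookups

Entries read for #0: 2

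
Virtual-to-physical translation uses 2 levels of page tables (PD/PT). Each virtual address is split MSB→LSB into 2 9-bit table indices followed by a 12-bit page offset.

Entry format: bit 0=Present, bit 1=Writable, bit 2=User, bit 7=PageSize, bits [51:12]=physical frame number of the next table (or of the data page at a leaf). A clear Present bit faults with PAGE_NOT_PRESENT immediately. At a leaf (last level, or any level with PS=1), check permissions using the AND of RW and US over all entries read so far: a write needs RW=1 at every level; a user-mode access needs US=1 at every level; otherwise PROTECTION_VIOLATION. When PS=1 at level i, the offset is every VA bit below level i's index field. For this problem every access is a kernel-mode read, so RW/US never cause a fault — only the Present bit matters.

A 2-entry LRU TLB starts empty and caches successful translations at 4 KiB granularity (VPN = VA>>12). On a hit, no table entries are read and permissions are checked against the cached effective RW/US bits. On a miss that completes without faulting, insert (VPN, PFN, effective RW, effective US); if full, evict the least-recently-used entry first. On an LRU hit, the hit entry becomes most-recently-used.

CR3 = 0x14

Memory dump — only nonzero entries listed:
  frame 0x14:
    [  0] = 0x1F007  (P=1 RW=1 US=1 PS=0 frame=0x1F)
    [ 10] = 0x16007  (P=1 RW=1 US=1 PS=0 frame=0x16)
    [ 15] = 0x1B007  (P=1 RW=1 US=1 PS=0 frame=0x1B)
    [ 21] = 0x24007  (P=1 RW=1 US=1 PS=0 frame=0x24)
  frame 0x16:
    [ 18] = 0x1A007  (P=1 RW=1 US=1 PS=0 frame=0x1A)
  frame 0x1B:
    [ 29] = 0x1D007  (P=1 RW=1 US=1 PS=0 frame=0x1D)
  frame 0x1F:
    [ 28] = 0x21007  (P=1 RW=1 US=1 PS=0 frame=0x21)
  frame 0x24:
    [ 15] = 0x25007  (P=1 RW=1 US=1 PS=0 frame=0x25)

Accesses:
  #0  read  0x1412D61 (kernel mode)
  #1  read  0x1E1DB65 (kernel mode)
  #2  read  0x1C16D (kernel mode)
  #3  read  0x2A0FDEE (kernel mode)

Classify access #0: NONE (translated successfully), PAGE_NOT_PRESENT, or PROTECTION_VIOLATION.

Trace:
#0 VA=0x1412D61 (r,kernel):
  [0] read 0x14 idx=10: raw=0x16007 flags P=1 W=1 U=1 S=0
  [1] read 0x16 idx=18: raw=0x1A007 flags P=1 W=1 U=1 S=0
  ✓ 0x1AD61  — 2 lookups
#1 VA=0x1E1DB65 (r,kernel):
  [0] read 0x14 idx=15: raw=0x1B007 flags P=1 W=1 U=1 S=0
  [1] read 0x1B idx=29: raw=0x1D007 flags P=1 W=1 U=1 S=0
  ✓ 0x1DB65  — 2 lookups
#2 VA=0x1C16D (r,kernel):
  [0] read 0x14 idx=0: raw=0x1F007 flags P=1 W=1 U=1 S=0
  [1] read 0x1F idx=28: raw=0x21007 flags P=1 W=1 U=1 S=0
  ✓ 0x2116D  — 2 lookups
#3 VA=0x2A0FDEE (r,kernel):
  [0] read 0x14 idx=21: raw=0x24007 flags P=1 W=1 U=1 S=0
  [1] read 0x24 idx=15: raw=0x25007 flags P=1 W=1 U=1 S=0
  ✓ 0x25DEE  — 2 lookups

Access #0 fault: NONE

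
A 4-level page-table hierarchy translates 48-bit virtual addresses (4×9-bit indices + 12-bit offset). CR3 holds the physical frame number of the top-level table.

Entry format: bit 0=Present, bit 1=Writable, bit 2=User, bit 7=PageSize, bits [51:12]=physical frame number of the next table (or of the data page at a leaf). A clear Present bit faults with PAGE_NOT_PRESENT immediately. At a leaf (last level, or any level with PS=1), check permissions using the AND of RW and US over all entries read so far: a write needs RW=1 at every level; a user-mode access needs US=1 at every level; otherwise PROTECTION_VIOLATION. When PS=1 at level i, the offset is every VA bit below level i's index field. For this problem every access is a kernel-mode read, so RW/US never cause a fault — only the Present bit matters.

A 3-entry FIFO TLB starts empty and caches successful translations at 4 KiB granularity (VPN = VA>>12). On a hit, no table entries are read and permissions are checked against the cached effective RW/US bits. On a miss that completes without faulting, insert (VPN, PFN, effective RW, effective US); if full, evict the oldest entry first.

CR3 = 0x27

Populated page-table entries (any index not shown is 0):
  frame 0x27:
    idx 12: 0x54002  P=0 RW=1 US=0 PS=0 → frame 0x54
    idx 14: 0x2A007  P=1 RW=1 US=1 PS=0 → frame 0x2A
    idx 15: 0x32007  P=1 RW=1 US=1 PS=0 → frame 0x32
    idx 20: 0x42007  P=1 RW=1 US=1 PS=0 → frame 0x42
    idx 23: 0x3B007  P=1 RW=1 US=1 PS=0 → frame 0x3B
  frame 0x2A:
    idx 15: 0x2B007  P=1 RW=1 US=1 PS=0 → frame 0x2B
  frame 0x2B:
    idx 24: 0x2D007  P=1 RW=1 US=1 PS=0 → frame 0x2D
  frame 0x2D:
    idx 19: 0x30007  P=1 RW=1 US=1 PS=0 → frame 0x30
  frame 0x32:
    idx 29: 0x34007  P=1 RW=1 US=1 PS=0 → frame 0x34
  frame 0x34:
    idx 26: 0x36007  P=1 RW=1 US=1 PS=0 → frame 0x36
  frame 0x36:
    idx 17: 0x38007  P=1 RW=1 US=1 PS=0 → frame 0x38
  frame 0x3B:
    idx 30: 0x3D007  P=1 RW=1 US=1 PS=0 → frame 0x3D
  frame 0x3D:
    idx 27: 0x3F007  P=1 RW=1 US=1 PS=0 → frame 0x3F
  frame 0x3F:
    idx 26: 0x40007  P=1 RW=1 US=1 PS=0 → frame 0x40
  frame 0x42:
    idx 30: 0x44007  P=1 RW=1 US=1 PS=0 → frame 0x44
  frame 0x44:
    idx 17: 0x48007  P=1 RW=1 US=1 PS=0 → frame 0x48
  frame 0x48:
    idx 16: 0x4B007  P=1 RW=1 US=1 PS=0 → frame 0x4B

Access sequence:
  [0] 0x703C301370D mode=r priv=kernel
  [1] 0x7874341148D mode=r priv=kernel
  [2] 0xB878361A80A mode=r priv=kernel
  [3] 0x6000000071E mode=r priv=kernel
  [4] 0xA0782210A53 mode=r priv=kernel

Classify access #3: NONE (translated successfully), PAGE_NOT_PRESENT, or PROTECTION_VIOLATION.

Walk each access:
#0 VA=0x703C301370D (r,kernel):
  [0] read 0x27 idx=14: raw=0x2A007 flags P=1 W=1 U=1 S=0
  [1] read 0x2A idx=15: raw=0x2B007 flags P=1 W=1 U=1 S=0
  [2] read 0x2B idx=24: raw=0x2D007 flags P=1 W=1 U=1 S=0
  [3] read 0x2D idx=19: raw=0x30007 flags P=1 W=1 U=1 S=0
  ✓ 0x3070D  — 4 lookups
#1 VA=0x7874341148D (r,kernel):
  [0] read 0x27 idx=15: raw=0x32007 flags P=1 W=1 U=1 S=0
  [1] read 0x32 idx=29: raw=0x34007 flags P=1 W=1 U=1 S=0
  [2] read 0x34 idx=26: raw=0x36007 flags P=1 W=1 U=1 S=0
  [3] read 0x36 idx=17: raw=0x38007 flags P=1 W=1 U=1 S=0
  ✓ 0x3848D  — 4 lookups
#2 VA=0xB878361A80A (r,kernel):
  [0] read 0x27 idx=23: raw=0x3B007 flags P=1 W=1 U=1 S=0
  [1] read 0x3B idx=30: raw=0x3D007 flags P=1 W=1 U=1 S=0
  [2] read 0x3D idx=27: raw=0x3F007 flags P=1 W=1 U=1 S=0
  [3] read 0x3F idx=26: raw=0x40007 flags P=1 W=1 U=1 S=0
  ✓ 0x4080A  — 4 lookups
#3 VA=0x6000000071E (r,kernel):
  [0] read 0x27 idx=12: raw=0x54002 flags P=0 W=1 U=0 S=0
  ⇒ fault: PAGE_NOT_PRESENT  — 1 lookups
#4 VA=0xA0782210A53 (r,kernel):
  [0] read 0x27 idx=20: raw=0x42007 flags P=1 W=1 U=1 S=0
  [1] read 0x42 idx=30: raw=0x44007 flags P=1 W=1 U=1 S=0
  [2] read 0x44 idx=17: raw=0x48007 flags P=1 W=1 U=1 S=0
  [3] read 0x48 idx=16: raw=0x4B007 flags P=1 W=1 U=1 S=0
  ✓ 0x4BA53  — 4 lookups

Access #3 fault: PAGE_NOT_PRESENT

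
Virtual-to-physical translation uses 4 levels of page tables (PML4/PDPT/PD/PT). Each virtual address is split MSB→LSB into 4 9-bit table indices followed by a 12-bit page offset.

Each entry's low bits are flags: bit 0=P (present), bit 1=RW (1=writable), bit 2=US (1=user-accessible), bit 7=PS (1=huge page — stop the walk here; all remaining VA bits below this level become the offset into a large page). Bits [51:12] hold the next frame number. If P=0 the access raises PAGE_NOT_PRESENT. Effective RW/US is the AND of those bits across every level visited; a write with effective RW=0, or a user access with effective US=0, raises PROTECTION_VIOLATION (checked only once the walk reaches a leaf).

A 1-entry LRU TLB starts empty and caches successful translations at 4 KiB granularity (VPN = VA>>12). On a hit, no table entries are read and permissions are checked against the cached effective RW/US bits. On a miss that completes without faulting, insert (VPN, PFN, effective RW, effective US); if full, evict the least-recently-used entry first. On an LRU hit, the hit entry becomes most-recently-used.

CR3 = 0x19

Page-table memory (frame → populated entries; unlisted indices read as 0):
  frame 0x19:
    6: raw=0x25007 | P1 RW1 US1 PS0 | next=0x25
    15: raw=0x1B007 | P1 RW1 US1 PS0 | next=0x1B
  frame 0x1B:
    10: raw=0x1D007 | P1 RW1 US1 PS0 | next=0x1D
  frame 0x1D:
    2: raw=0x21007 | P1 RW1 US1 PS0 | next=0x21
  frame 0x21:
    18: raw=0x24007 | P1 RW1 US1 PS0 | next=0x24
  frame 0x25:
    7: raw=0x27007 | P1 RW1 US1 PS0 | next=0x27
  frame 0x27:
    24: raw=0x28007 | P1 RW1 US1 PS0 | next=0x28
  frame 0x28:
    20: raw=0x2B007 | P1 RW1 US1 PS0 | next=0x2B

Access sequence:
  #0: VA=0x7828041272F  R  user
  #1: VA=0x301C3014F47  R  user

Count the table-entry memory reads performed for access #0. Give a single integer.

Walk each access:
#0 VA=0x7828041272F (r,user):
  L0: frame=0x19 idx=15 entry=0x1B007 [P=1 RW=1 US=1 PS=0]
  L1: frame=0x1B idx=10 entry=0x1D007 [P=1 RW=1 US=1 PS=0]
  L2: frame=0x1D idx=2 entry=0x21007 [P=1 RW=1 US=1 PS=0]
  L3: frame=0x21 idx=18 entry=0x24007 [P=1 RW=1 US=1 PS=0]
  ⇒ phys 0x2472F  [4 reads]
#1 VA=0x301C3014F47 (r,user):
  L0: frame=0x19 idx=6 entry=0x25007 [P=1 RW=1 US=1 PS=0]
  L1: frame=0x25 idx=7 entry=0x27007 [P=1 RW=1 US=1 PS=0]
  L2: frame=0x27 idx=24 entry=0x28007 [P=1 RW=1 US=1 PS=0]
  L3: frame=0x28 idx=20 entry=0x2B007 [P=1 RW=1 US=1 PS=0]
  ⇒ phys 0x2BF47  [4 reads]

Entries read for #0: 4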